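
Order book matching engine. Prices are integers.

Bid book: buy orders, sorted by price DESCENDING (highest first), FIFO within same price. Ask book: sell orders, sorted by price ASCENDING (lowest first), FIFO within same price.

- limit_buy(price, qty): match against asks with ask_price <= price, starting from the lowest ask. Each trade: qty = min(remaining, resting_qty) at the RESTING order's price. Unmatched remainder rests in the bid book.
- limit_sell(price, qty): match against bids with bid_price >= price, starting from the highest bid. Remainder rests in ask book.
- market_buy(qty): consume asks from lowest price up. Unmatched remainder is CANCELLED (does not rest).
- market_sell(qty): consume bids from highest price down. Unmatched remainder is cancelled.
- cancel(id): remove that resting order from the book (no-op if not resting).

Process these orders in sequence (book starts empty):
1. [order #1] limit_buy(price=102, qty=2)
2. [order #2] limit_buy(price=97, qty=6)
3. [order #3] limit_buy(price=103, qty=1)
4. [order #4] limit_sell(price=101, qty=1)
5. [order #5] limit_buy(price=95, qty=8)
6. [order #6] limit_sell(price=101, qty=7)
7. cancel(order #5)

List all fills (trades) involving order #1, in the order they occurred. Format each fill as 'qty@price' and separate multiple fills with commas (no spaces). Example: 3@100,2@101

After op 1 [order #1] limit_buy(price=102, qty=2): fills=none; bids=[#1:2@102] asks=[-]
After op 2 [order #2] limit_buy(price=97, qty=6): fills=none; bids=[#1:2@102 #2:6@97] asks=[-]
After op 3 [order #3] limit_buy(price=103, qty=1): fills=none; bids=[#3:1@103 #1:2@102 #2:6@97] asks=[-]
After op 4 [order #4] limit_sell(price=101, qty=1): fills=#3x#4:1@103; bids=[#1:2@102 #2:6@97] asks=[-]
After op 5 [order #5] limit_buy(price=95, qty=8): fills=none; bids=[#1:2@102 #2:6@97 #5:8@95] asks=[-]
After op 6 [order #6] limit_sell(price=101, qty=7): fills=#1x#6:2@102; bids=[#2:6@97 #5:8@95] asks=[#6:5@101]
After op 7 cancel(order #5): fills=none; bids=[#2:6@97] asks=[#6:5@101]

Answer: 2@102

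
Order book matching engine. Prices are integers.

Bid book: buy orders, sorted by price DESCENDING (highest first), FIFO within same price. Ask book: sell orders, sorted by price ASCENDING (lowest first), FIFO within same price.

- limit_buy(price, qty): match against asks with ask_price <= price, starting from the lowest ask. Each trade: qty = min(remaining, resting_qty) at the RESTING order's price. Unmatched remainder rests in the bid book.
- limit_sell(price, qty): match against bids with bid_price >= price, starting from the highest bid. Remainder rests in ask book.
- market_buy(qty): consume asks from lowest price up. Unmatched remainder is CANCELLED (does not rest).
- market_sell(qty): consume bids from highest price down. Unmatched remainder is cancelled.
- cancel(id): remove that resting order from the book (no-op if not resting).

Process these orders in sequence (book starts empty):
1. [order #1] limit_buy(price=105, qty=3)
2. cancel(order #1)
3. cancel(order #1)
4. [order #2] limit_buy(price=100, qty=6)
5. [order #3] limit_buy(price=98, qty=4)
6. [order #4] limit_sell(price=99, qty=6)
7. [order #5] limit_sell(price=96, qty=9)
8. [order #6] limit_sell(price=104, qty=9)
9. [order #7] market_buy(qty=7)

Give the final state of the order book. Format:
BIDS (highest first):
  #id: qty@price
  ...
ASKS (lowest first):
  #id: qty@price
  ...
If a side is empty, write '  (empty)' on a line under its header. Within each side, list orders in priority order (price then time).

After op 1 [order #1] limit_buy(price=105, qty=3): fills=none; bids=[#1:3@105] asks=[-]
After op 2 cancel(order #1): fills=none; bids=[-] asks=[-]
After op 3 cancel(order #1): fills=none; bids=[-] asks=[-]
After op 4 [order #2] limit_buy(price=100, qty=6): fills=none; bids=[#2:6@100] asks=[-]
After op 5 [order #3] limit_buy(price=98, qty=4): fills=none; bids=[#2:6@100 #3:4@98] asks=[-]
After op 6 [order #4] limit_sell(price=99, qty=6): fills=#2x#4:6@100; bids=[#3:4@98] asks=[-]
After op 7 [order #5] limit_sell(price=96, qty=9): fills=#3x#5:4@98; bids=[-] asks=[#5:5@96]
After op 8 [order #6] limit_sell(price=104, qty=9): fills=none; bids=[-] asks=[#5:5@96 #6:9@104]
After op 9 [order #7] market_buy(qty=7): fills=#7x#5:5@96 #7x#6:2@104; bids=[-] asks=[#6:7@104]

Answer: BIDS (highest first):
  (empty)
ASKS (lowest first):
  #6: 7@104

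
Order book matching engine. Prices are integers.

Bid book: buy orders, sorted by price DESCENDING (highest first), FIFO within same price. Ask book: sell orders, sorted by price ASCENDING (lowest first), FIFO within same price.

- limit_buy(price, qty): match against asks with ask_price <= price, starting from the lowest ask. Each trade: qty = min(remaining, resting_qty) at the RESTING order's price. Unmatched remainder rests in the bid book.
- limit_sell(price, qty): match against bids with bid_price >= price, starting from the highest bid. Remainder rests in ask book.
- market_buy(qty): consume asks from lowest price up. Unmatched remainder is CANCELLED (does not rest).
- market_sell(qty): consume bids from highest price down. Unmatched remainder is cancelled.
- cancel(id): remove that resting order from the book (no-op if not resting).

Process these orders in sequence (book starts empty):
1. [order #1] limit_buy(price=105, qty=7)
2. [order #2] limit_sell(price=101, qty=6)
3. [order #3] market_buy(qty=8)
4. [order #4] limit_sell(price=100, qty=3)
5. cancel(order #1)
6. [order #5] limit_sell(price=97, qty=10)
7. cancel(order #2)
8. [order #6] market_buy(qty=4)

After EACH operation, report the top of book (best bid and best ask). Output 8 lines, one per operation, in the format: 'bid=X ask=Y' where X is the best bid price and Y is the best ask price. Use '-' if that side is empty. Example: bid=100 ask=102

Answer: bid=105 ask=-
bid=105 ask=-
bid=105 ask=-
bid=- ask=100
bid=- ask=100
bid=- ask=97
bid=- ask=97
bid=- ask=97

Derivation:
After op 1 [order #1] limit_buy(price=105, qty=7): fills=none; bids=[#1:7@105] asks=[-]
After op 2 [order #2] limit_sell(price=101, qty=6): fills=#1x#2:6@105; bids=[#1:1@105] asks=[-]
After op 3 [order #3] market_buy(qty=8): fills=none; bids=[#1:1@105] asks=[-]
After op 4 [order #4] limit_sell(price=100, qty=3): fills=#1x#4:1@105; bids=[-] asks=[#4:2@100]
After op 5 cancel(order #1): fills=none; bids=[-] asks=[#4:2@100]
After op 6 [order #5] limit_sell(price=97, qty=10): fills=none; bids=[-] asks=[#5:10@97 #4:2@100]
After op 7 cancel(order #2): fills=none; bids=[-] asks=[#5:10@97 #4:2@100]
After op 8 [order #6] market_buy(qty=4): fills=#6x#5:4@97; bids=[-] asks=[#5:6@97 #4:2@100]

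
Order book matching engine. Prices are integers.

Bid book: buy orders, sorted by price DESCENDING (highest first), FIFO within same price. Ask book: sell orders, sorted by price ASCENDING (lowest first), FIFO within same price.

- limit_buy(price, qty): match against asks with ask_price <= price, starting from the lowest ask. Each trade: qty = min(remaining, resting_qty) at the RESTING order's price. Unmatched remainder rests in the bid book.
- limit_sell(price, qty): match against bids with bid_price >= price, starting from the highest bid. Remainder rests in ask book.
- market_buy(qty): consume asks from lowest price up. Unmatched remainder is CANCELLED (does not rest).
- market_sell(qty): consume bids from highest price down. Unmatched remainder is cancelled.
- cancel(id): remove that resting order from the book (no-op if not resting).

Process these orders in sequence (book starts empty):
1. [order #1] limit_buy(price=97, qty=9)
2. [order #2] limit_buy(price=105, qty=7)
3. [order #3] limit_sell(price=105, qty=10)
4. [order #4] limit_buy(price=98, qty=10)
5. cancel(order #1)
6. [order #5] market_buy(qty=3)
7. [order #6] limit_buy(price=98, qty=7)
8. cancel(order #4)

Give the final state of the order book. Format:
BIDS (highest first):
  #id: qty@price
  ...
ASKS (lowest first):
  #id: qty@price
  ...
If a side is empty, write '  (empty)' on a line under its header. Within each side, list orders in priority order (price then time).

Answer: BIDS (highest first):
  #6: 7@98
ASKS (lowest first):
  (empty)

Derivation:
After op 1 [order #1] limit_buy(price=97, qty=9): fills=none; bids=[#1:9@97] asks=[-]
After op 2 [order #2] limit_buy(price=105, qty=7): fills=none; bids=[#2:7@105 #1:9@97] asks=[-]
After op 3 [order #3] limit_sell(price=105, qty=10): fills=#2x#3:7@105; bids=[#1:9@97] asks=[#3:3@105]
After op 4 [order #4] limit_buy(price=98, qty=10): fills=none; bids=[#4:10@98 #1:9@97] asks=[#3:3@105]
After op 5 cancel(order #1): fills=none; bids=[#4:10@98] asks=[#3:3@105]
After op 6 [order #5] market_buy(qty=3): fills=#5x#3:3@105; bids=[#4:10@98] asks=[-]
After op 7 [order #6] limit_buy(price=98, qty=7): fills=none; bids=[#4:10@98 #6:7@98] asks=[-]
After op 8 cancel(order #4): fills=none; bids=[#6:7@98] asks=[-]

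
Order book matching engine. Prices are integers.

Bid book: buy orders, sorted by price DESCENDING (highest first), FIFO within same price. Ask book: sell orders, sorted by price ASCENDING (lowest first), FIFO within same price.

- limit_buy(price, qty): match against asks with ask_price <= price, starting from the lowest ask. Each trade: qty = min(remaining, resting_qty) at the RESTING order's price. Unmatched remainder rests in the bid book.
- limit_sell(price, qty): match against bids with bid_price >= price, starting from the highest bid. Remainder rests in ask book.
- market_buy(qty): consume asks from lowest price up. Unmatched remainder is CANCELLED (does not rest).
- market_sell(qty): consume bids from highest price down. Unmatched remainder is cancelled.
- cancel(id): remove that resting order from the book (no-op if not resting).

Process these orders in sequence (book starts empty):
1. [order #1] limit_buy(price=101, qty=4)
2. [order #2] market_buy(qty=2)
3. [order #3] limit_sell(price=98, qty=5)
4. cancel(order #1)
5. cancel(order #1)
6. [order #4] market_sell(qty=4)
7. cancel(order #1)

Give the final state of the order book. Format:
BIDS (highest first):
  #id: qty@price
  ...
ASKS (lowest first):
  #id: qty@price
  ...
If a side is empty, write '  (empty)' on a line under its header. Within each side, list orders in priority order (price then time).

After op 1 [order #1] limit_buy(price=101, qty=4): fills=none; bids=[#1:4@101] asks=[-]
After op 2 [order #2] market_buy(qty=2): fills=none; bids=[#1:4@101] asks=[-]
After op 3 [order #3] limit_sell(price=98, qty=5): fills=#1x#3:4@101; bids=[-] asks=[#3:1@98]
After op 4 cancel(order #1): fills=none; bids=[-] asks=[#3:1@98]
After op 5 cancel(order #1): fills=none; bids=[-] asks=[#3:1@98]
After op 6 [order #4] market_sell(qty=4): fills=none; bids=[-] asks=[#3:1@98]
After op 7 cancel(order #1): fills=none; bids=[-] asks=[#3:1@98]

Answer: BIDS (highest first):
  (empty)
ASKS (lowest first):
  #3: 1@98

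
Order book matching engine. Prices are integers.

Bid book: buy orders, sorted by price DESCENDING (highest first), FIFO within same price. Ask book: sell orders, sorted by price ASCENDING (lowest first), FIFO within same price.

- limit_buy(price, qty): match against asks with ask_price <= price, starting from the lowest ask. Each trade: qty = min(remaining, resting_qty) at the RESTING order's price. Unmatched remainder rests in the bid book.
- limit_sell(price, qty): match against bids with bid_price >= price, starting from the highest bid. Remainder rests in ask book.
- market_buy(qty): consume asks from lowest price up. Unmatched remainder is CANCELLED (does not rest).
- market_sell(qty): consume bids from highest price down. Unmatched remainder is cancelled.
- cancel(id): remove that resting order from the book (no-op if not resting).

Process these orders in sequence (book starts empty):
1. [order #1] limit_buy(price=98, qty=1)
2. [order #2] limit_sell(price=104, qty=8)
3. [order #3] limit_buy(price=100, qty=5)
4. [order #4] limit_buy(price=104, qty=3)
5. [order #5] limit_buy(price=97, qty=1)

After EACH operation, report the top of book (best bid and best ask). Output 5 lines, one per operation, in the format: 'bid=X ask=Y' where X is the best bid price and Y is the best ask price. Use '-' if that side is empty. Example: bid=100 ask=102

Answer: bid=98 ask=-
bid=98 ask=104
bid=100 ask=104
bid=100 ask=104
bid=100 ask=104

Derivation:
After op 1 [order #1] limit_buy(price=98, qty=1): fills=none; bids=[#1:1@98] asks=[-]
After op 2 [order #2] limit_sell(price=104, qty=8): fills=none; bids=[#1:1@98] asks=[#2:8@104]
After op 3 [order #3] limit_buy(price=100, qty=5): fills=none; bids=[#3:5@100 #1:1@98] asks=[#2:8@104]
After op 4 [order #4] limit_buy(price=104, qty=3): fills=#4x#2:3@104; bids=[#3:5@100 #1:1@98] asks=[#2:5@104]
After op 5 [order #5] limit_buy(price=97, qty=1): fills=none; bids=[#3:5@100 #1:1@98 #5:1@97] asks=[#2:5@104]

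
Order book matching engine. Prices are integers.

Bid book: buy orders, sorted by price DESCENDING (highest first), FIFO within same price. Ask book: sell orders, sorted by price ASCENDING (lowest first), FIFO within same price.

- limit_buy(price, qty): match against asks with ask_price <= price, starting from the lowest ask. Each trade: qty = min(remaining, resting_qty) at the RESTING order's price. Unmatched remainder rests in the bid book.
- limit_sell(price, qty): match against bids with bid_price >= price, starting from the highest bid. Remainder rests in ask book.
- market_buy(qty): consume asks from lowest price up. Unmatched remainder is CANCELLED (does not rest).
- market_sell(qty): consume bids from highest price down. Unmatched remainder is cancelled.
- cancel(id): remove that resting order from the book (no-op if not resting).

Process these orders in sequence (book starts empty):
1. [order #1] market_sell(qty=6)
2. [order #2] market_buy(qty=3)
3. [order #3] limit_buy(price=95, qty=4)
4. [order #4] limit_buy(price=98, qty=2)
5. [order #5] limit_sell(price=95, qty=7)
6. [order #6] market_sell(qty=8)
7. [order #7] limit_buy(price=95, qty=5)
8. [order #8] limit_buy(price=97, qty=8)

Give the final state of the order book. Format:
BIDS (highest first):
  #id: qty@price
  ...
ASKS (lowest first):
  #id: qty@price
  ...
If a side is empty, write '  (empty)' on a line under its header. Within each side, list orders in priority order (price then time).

Answer: BIDS (highest first):
  #8: 8@97
  #7: 4@95
ASKS (lowest first):
  (empty)

Derivation:
After op 1 [order #1] market_sell(qty=6): fills=none; bids=[-] asks=[-]
After op 2 [order #2] market_buy(qty=3): fills=none; bids=[-] asks=[-]
After op 3 [order #3] limit_buy(price=95, qty=4): fills=none; bids=[#3:4@95] asks=[-]
After op 4 [order #4] limit_buy(price=98, qty=2): fills=none; bids=[#4:2@98 #3:4@95] asks=[-]
After op 5 [order #5] limit_sell(price=95, qty=7): fills=#4x#5:2@98 #3x#5:4@95; bids=[-] asks=[#5:1@95]
After op 6 [order #6] market_sell(qty=8): fills=none; bids=[-] asks=[#5:1@95]
After op 7 [order #7] limit_buy(price=95, qty=5): fills=#7x#5:1@95; bids=[#7:4@95] asks=[-]
After op 8 [order #8] limit_buy(price=97, qty=8): fills=none; bids=[#8:8@97 #7:4@95] asks=[-]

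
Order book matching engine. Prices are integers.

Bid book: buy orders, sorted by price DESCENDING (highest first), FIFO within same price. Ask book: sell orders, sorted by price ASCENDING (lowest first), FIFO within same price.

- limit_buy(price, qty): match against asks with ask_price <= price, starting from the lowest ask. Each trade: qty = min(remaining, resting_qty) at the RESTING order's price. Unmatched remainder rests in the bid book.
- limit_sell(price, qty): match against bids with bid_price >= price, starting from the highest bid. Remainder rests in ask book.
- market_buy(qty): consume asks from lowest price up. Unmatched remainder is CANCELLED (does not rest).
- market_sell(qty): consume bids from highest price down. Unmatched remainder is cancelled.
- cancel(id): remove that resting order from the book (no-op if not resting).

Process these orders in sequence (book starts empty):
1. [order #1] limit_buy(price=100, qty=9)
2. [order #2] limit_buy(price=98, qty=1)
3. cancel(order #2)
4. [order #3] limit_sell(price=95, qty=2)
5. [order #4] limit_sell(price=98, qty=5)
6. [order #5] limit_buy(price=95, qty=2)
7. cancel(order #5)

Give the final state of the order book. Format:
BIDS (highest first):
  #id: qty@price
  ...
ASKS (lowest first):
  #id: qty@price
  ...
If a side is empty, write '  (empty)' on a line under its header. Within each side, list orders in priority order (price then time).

Answer: BIDS (highest first):
  #1: 2@100
ASKS (lowest first):
  (empty)

Derivation:
After op 1 [order #1] limit_buy(price=100, qty=9): fills=none; bids=[#1:9@100] asks=[-]
After op 2 [order #2] limit_buy(price=98, qty=1): fills=none; bids=[#1:9@100 #2:1@98] asks=[-]
After op 3 cancel(order #2): fills=none; bids=[#1:9@100] asks=[-]
After op 4 [order #3] limit_sell(price=95, qty=2): fills=#1x#3:2@100; bids=[#1:7@100] asks=[-]
After op 5 [order #4] limit_sell(price=98, qty=5): fills=#1x#4:5@100; bids=[#1:2@100] asks=[-]
After op 6 [order #5] limit_buy(price=95, qty=2): fills=none; bids=[#1:2@100 #5:2@95] asks=[-]
After op 7 cancel(order #5): fills=none; bids=[#1:2@100] asks=[-]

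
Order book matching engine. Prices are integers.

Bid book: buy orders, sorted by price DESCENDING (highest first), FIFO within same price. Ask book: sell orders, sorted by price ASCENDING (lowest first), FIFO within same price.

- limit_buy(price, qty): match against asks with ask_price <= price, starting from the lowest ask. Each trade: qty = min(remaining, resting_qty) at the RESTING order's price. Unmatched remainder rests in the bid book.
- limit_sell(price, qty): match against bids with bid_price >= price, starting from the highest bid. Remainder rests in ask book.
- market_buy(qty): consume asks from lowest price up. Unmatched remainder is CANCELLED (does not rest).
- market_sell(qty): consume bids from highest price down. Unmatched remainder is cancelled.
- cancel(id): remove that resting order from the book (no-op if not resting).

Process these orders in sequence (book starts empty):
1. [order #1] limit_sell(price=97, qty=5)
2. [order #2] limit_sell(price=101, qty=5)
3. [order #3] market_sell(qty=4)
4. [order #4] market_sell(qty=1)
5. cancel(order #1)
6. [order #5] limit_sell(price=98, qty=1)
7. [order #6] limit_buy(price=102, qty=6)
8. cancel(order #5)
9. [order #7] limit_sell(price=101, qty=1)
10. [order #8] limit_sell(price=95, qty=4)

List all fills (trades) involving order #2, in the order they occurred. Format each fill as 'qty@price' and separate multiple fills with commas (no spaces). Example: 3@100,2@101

Answer: 5@101

Derivation:
After op 1 [order #1] limit_sell(price=97, qty=5): fills=none; bids=[-] asks=[#1:5@97]
After op 2 [order #2] limit_sell(price=101, qty=5): fills=none; bids=[-] asks=[#1:5@97 #2:5@101]
After op 3 [order #3] market_sell(qty=4): fills=none; bids=[-] asks=[#1:5@97 #2:5@101]
After op 4 [order #4] market_sell(qty=1): fills=none; bids=[-] asks=[#1:5@97 #2:5@101]
After op 5 cancel(order #1): fills=none; bids=[-] asks=[#2:5@101]
After op 6 [order #5] limit_sell(price=98, qty=1): fills=none; bids=[-] asks=[#5:1@98 #2:5@101]
After op 7 [order #6] limit_buy(price=102, qty=6): fills=#6x#5:1@98 #6x#2:5@101; bids=[-] asks=[-]
After op 8 cancel(order #5): fills=none; bids=[-] asks=[-]
After op 9 [order #7] limit_sell(price=101, qty=1): fills=none; bids=[-] asks=[#7:1@101]
After op 10 [order #8] limit_sell(price=95, qty=4): fills=none; bids=[-] asks=[#8:4@95 #7:1@101]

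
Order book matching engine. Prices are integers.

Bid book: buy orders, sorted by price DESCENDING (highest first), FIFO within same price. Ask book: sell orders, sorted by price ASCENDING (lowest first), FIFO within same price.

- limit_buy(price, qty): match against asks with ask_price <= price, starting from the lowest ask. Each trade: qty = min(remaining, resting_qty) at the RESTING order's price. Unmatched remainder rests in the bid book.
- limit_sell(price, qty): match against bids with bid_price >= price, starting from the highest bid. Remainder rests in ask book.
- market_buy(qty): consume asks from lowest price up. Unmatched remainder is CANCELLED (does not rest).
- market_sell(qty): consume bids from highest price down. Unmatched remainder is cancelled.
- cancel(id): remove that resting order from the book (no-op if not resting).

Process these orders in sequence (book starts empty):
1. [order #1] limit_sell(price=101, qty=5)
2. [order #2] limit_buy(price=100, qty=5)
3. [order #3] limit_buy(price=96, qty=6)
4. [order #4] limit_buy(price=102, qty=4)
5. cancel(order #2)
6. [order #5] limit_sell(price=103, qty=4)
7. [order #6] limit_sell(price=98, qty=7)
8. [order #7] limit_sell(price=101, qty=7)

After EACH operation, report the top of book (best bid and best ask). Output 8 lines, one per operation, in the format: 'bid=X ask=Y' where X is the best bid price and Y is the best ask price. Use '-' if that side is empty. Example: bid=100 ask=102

Answer: bid=- ask=101
bid=100 ask=101
bid=100 ask=101
bid=100 ask=101
bid=96 ask=101
bid=96 ask=101
bid=96 ask=98
bid=96 ask=98

Derivation:
After op 1 [order #1] limit_sell(price=101, qty=5): fills=none; bids=[-] asks=[#1:5@101]
After op 2 [order #2] limit_buy(price=100, qty=5): fills=none; bids=[#2:5@100] asks=[#1:5@101]
After op 3 [order #3] limit_buy(price=96, qty=6): fills=none; bids=[#2:5@100 #3:6@96] asks=[#1:5@101]
After op 4 [order #4] limit_buy(price=102, qty=4): fills=#4x#1:4@101; bids=[#2:5@100 #3:6@96] asks=[#1:1@101]
After op 5 cancel(order #2): fills=none; bids=[#3:6@96] asks=[#1:1@101]
After op 6 [order #5] limit_sell(price=103, qty=4): fills=none; bids=[#3:6@96] asks=[#1:1@101 #5:4@103]
After op 7 [order #6] limit_sell(price=98, qty=7): fills=none; bids=[#3:6@96] asks=[#6:7@98 #1:1@101 #5:4@103]
After op 8 [order #7] limit_sell(price=101, qty=7): fills=none; bids=[#3:6@96] asks=[#6:7@98 #1:1@101 #7:7@101 #5:4@103]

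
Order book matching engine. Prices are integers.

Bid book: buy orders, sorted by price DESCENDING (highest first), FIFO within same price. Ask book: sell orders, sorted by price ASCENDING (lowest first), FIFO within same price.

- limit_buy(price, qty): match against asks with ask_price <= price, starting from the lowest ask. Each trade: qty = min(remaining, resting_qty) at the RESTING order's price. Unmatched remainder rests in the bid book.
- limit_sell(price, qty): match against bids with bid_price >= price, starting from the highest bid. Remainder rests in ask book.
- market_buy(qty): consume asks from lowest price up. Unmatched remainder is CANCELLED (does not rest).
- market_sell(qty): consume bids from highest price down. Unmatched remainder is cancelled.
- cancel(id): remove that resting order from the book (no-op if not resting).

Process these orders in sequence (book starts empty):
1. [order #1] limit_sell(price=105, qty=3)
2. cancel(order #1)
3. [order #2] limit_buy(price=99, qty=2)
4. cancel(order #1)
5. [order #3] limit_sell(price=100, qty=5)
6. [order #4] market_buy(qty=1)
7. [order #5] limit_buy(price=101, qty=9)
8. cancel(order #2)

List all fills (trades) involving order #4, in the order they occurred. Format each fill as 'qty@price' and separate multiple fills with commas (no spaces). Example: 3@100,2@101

Answer: 1@100

Derivation:
After op 1 [order #1] limit_sell(price=105, qty=3): fills=none; bids=[-] asks=[#1:3@105]
After op 2 cancel(order #1): fills=none; bids=[-] asks=[-]
After op 3 [order #2] limit_buy(price=99, qty=2): fills=none; bids=[#2:2@99] asks=[-]
After op 4 cancel(order #1): fills=none; bids=[#2:2@99] asks=[-]
After op 5 [order #3] limit_sell(price=100, qty=5): fills=none; bids=[#2:2@99] asks=[#3:5@100]
After op 6 [order #4] market_buy(qty=1): fills=#4x#3:1@100; bids=[#2:2@99] asks=[#3:4@100]
After op 7 [order #5] limit_buy(price=101, qty=9): fills=#5x#3:4@100; bids=[#5:5@101 #2:2@99] asks=[-]
After op 8 cancel(order #2): fills=none; bids=[#5:5@101] asks=[-]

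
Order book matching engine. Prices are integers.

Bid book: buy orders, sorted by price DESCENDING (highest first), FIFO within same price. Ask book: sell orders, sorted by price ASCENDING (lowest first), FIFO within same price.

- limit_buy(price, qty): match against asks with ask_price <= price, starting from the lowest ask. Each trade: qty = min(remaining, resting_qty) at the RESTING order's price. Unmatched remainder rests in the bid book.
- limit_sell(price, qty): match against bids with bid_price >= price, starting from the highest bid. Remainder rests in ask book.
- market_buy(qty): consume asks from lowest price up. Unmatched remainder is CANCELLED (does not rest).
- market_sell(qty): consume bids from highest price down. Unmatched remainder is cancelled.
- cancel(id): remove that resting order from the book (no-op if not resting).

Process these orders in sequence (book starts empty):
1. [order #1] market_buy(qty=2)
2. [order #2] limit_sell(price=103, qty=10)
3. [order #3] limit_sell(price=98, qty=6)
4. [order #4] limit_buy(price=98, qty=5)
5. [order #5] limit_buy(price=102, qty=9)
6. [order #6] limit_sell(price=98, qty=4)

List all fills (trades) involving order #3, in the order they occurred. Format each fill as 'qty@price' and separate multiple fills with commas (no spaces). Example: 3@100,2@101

Answer: 5@98,1@98

Derivation:
After op 1 [order #1] market_buy(qty=2): fills=none; bids=[-] asks=[-]
After op 2 [order #2] limit_sell(price=103, qty=10): fills=none; bids=[-] asks=[#2:10@103]
After op 3 [order #3] limit_sell(price=98, qty=6): fills=none; bids=[-] asks=[#3:6@98 #2:10@103]
After op 4 [order #4] limit_buy(price=98, qty=5): fills=#4x#3:5@98; bids=[-] asks=[#3:1@98 #2:10@103]
After op 5 [order #5] limit_buy(price=102, qty=9): fills=#5x#3:1@98; bids=[#5:8@102] asks=[#2:10@103]
After op 6 [order #6] limit_sell(price=98, qty=4): fills=#5x#6:4@102; bids=[#5:4@102] asks=[#2:10@103]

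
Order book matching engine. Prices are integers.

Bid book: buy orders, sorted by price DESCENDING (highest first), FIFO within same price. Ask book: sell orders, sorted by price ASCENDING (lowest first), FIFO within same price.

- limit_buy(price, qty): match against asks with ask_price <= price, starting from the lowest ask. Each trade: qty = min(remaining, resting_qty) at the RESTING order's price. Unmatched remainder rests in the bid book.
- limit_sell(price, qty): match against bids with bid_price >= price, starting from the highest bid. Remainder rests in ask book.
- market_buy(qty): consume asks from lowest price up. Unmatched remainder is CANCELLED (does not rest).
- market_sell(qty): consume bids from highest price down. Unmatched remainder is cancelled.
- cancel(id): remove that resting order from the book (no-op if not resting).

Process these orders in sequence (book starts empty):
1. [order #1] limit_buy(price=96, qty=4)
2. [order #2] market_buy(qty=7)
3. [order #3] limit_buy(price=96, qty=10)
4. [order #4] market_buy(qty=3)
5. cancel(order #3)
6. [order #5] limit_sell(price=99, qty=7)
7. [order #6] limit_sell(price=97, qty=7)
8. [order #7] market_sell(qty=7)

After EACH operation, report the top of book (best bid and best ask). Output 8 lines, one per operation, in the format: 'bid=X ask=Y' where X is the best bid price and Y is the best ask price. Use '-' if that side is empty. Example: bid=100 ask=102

After op 1 [order #1] limit_buy(price=96, qty=4): fills=none; bids=[#1:4@96] asks=[-]
After op 2 [order #2] market_buy(qty=7): fills=none; bids=[#1:4@96] asks=[-]
After op 3 [order #3] limit_buy(price=96, qty=10): fills=none; bids=[#1:4@96 #3:10@96] asks=[-]
After op 4 [order #4] market_buy(qty=3): fills=none; bids=[#1:4@96 #3:10@96] asks=[-]
After op 5 cancel(order #3): fills=none; bids=[#1:4@96] asks=[-]
After op 6 [order #5] limit_sell(price=99, qty=7): fills=none; bids=[#1:4@96] asks=[#5:7@99]
After op 7 [order #6] limit_sell(price=97, qty=7): fills=none; bids=[#1:4@96] asks=[#6:7@97 #5:7@99]
After op 8 [order #7] market_sell(qty=7): fills=#1x#7:4@96; bids=[-] asks=[#6:7@97 #5:7@99]

Answer: bid=96 ask=-
bid=96 ask=-
bid=96 ask=-
bid=96 ask=-
bid=96 ask=-
bid=96 ask=99
bid=96 ask=97
bid=- ask=97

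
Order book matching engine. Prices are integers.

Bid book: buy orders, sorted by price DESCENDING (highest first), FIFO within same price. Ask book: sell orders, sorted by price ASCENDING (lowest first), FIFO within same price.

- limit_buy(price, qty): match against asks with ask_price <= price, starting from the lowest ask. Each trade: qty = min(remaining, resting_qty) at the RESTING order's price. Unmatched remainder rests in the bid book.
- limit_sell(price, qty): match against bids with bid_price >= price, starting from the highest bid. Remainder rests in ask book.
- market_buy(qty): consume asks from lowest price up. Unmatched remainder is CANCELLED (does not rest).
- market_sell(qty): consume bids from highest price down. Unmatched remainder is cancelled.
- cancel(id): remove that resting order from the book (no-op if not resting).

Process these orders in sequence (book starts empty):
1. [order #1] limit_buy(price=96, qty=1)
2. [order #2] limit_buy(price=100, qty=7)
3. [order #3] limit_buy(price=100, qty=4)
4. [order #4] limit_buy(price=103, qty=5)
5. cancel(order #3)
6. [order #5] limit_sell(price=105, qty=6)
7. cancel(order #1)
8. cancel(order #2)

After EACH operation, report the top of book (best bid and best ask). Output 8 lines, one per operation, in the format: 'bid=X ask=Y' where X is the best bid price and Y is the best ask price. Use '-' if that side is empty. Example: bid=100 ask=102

After op 1 [order #1] limit_buy(price=96, qty=1): fills=none; bids=[#1:1@96] asks=[-]
After op 2 [order #2] limit_buy(price=100, qty=7): fills=none; bids=[#2:7@100 #1:1@96] asks=[-]
After op 3 [order #3] limit_buy(price=100, qty=4): fills=none; bids=[#2:7@100 #3:4@100 #1:1@96] asks=[-]
After op 4 [order #4] limit_buy(price=103, qty=5): fills=none; bids=[#4:5@103 #2:7@100 #3:4@100 #1:1@96] asks=[-]
After op 5 cancel(order #3): fills=none; bids=[#4:5@103 #2:7@100 #1:1@96] asks=[-]
After op 6 [order #5] limit_sell(price=105, qty=6): fills=none; bids=[#4:5@103 #2:7@100 #1:1@96] asks=[#5:6@105]
After op 7 cancel(order #1): fills=none; bids=[#4:5@103 #2:7@100] asks=[#5:6@105]
After op 8 cancel(order #2): fills=none; bids=[#4:5@103] asks=[#5:6@105]

Answer: bid=96 ask=-
bid=100 ask=-
bid=100 ask=-
bid=103 ask=-
bid=103 ask=-
bid=103 ask=105
bid=103 ask=105
bid=103 ask=105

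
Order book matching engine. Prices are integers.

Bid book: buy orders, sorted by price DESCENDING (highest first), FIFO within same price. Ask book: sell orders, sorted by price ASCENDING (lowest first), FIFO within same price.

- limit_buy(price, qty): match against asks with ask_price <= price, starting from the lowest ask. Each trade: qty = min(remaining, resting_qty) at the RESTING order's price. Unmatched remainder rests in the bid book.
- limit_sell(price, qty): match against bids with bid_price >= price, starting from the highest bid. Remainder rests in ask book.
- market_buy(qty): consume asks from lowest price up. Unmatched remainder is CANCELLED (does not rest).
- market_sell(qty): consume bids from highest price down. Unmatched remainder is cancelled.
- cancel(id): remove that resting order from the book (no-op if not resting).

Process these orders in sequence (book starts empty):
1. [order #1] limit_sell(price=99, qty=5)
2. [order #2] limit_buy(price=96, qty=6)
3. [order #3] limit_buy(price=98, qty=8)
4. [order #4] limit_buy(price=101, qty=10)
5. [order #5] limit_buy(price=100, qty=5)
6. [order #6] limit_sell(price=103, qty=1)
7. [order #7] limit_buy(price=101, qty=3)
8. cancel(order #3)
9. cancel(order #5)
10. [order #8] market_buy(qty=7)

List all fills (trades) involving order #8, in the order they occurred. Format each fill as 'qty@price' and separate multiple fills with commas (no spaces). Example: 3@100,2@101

After op 1 [order #1] limit_sell(price=99, qty=5): fills=none; bids=[-] asks=[#1:5@99]
After op 2 [order #2] limit_buy(price=96, qty=6): fills=none; bids=[#2:6@96] asks=[#1:5@99]
After op 3 [order #3] limit_buy(price=98, qty=8): fills=none; bids=[#3:8@98 #2:6@96] asks=[#1:5@99]
After op 4 [order #4] limit_buy(price=101, qty=10): fills=#4x#1:5@99; bids=[#4:5@101 #3:8@98 #2:6@96] asks=[-]
After op 5 [order #5] limit_buy(price=100, qty=5): fills=none; bids=[#4:5@101 #5:5@100 #3:8@98 #2:6@96] asks=[-]
After op 6 [order #6] limit_sell(price=103, qty=1): fills=none; bids=[#4:5@101 #5:5@100 #3:8@98 #2:6@96] asks=[#6:1@103]
After op 7 [order #7] limit_buy(price=101, qty=3): fills=none; bids=[#4:5@101 #7:3@101 #5:5@100 #3:8@98 #2:6@96] asks=[#6:1@103]
After op 8 cancel(order #3): fills=none; bids=[#4:5@101 #7:3@101 #5:5@100 #2:6@96] asks=[#6:1@103]
After op 9 cancel(order #5): fills=none; bids=[#4:5@101 #7:3@101 #2:6@96] asks=[#6:1@103]
After op 10 [order #8] market_buy(qty=7): fills=#8x#6:1@103; bids=[#4:5@101 #7:3@101 #2:6@96] asks=[-]

Answer: 1@103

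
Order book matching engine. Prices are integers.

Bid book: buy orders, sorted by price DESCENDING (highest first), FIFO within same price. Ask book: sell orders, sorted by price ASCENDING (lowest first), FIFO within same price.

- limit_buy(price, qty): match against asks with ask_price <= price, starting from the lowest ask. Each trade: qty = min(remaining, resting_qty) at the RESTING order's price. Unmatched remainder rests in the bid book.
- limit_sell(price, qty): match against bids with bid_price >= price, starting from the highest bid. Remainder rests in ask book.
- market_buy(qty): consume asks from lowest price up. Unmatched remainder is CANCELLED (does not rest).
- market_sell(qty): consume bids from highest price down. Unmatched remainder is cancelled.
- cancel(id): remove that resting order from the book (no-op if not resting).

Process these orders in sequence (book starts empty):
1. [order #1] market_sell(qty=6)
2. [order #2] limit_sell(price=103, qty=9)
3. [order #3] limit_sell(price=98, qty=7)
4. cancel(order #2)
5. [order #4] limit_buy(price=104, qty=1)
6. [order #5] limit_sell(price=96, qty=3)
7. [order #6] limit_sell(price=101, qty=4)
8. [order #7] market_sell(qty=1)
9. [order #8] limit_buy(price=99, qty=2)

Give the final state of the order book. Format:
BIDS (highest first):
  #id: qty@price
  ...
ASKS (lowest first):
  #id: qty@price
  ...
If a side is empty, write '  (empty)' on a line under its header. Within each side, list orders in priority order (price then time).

Answer: BIDS (highest first):
  (empty)
ASKS (lowest first):
  #5: 1@96
  #3: 6@98
  #6: 4@101

Derivation:
After op 1 [order #1] market_sell(qty=6): fills=none; bids=[-] asks=[-]
After op 2 [order #2] limit_sell(price=103, qty=9): fills=none; bids=[-] asks=[#2:9@103]
After op 3 [order #3] limit_sell(price=98, qty=7): fills=none; bids=[-] asks=[#3:7@98 #2:9@103]
After op 4 cancel(order #2): fills=none; bids=[-] asks=[#3:7@98]
After op 5 [order #4] limit_buy(price=104, qty=1): fills=#4x#3:1@98; bids=[-] asks=[#3:6@98]
After op 6 [order #5] limit_sell(price=96, qty=3): fills=none; bids=[-] asks=[#5:3@96 #3:6@98]
After op 7 [order #6] limit_sell(price=101, qty=4): fills=none; bids=[-] asks=[#5:3@96 #3:6@98 #6:4@101]
After op 8 [order #7] market_sell(qty=1): fills=none; bids=[-] asks=[#5:3@96 #3:6@98 #6:4@101]
After op 9 [order #8] limit_buy(price=99, qty=2): fills=#8x#5:2@96; bids=[-] asks=[#5:1@96 #3:6@98 #6:4@101]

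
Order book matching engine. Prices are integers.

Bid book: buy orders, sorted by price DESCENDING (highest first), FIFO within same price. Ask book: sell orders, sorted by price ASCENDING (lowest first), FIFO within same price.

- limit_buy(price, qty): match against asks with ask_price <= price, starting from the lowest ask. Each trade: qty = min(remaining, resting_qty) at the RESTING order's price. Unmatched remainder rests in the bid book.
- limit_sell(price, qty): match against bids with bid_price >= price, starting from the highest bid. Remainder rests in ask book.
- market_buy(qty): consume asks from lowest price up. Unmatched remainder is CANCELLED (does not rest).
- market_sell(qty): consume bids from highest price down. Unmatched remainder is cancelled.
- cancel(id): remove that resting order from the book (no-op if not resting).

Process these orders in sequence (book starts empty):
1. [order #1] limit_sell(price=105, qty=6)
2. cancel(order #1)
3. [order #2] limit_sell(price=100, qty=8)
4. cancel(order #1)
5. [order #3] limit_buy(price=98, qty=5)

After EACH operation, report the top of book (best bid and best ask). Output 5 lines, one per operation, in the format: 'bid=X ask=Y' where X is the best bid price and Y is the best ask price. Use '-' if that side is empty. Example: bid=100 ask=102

Answer: bid=- ask=105
bid=- ask=-
bid=- ask=100
bid=- ask=100
bid=98 ask=100

Derivation:
After op 1 [order #1] limit_sell(price=105, qty=6): fills=none; bids=[-] asks=[#1:6@105]
After op 2 cancel(order #1): fills=none; bids=[-] asks=[-]
After op 3 [order #2] limit_sell(price=100, qty=8): fills=none; bids=[-] asks=[#2:8@100]
After op 4 cancel(order #1): fills=none; bids=[-] asks=[#2:8@100]
After op 5 [order #3] limit_buy(price=98, qty=5): fills=none; bids=[#3:5@98] asks=[#2:8@100]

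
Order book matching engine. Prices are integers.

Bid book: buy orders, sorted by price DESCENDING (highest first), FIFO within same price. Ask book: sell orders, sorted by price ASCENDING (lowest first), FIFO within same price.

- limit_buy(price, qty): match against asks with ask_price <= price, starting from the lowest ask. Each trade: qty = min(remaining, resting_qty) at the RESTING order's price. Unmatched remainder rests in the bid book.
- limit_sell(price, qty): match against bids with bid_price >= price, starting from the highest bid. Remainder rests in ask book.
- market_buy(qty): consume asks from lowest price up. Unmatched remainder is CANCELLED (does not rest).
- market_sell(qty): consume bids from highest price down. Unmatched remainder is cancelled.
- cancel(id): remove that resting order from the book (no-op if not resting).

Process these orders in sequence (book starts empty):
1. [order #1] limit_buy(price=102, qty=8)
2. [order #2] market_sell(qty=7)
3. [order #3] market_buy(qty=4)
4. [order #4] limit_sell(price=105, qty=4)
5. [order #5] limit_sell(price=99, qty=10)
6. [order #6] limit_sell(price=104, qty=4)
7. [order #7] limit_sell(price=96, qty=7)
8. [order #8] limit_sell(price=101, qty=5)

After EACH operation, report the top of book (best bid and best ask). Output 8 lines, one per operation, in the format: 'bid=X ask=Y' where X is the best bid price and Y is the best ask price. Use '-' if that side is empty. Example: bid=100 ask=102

After op 1 [order #1] limit_buy(price=102, qty=8): fills=none; bids=[#1:8@102] asks=[-]
After op 2 [order #2] market_sell(qty=7): fills=#1x#2:7@102; bids=[#1:1@102] asks=[-]
After op 3 [order #3] market_buy(qty=4): fills=none; bids=[#1:1@102] asks=[-]
After op 4 [order #4] limit_sell(price=105, qty=4): fills=none; bids=[#1:1@102] asks=[#4:4@105]
After op 5 [order #5] limit_sell(price=99, qty=10): fills=#1x#5:1@102; bids=[-] asks=[#5:9@99 #4:4@105]
After op 6 [order #6] limit_sell(price=104, qty=4): fills=none; bids=[-] asks=[#5:9@99 #6:4@104 #4:4@105]
After op 7 [order #7] limit_sell(price=96, qty=7): fills=none; bids=[-] asks=[#7:7@96 #5:9@99 #6:4@104 #4:4@105]
After op 8 [order #8] limit_sell(price=101, qty=5): fills=none; bids=[-] asks=[#7:7@96 #5:9@99 #8:5@101 #6:4@104 #4:4@105]

Answer: bid=102 ask=-
bid=102 ask=-
bid=102 ask=-
bid=102 ask=105
bid=- ask=99
bid=- ask=99
bid=- ask=96
bid=- ask=96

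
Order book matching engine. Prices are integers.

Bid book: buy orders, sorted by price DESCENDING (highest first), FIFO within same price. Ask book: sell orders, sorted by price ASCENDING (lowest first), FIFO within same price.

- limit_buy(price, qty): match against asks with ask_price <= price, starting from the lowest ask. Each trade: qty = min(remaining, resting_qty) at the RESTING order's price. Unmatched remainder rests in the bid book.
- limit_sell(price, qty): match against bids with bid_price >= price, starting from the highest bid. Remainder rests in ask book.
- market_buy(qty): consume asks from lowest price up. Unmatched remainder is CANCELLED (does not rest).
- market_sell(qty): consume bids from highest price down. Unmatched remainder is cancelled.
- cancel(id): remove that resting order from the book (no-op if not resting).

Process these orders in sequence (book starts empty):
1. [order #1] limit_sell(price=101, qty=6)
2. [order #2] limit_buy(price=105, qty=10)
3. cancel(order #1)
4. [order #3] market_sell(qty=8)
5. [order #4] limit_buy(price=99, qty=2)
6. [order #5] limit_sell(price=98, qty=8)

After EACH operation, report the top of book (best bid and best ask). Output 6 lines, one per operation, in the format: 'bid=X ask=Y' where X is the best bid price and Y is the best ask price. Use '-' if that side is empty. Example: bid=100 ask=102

After op 1 [order #1] limit_sell(price=101, qty=6): fills=none; bids=[-] asks=[#1:6@101]
After op 2 [order #2] limit_buy(price=105, qty=10): fills=#2x#1:6@101; bids=[#2:4@105] asks=[-]
After op 3 cancel(order #1): fills=none; bids=[#2:4@105] asks=[-]
After op 4 [order #3] market_sell(qty=8): fills=#2x#3:4@105; bids=[-] asks=[-]
After op 5 [order #4] limit_buy(price=99, qty=2): fills=none; bids=[#4:2@99] asks=[-]
After op 6 [order #5] limit_sell(price=98, qty=8): fills=#4x#5:2@99; bids=[-] asks=[#5:6@98]

Answer: bid=- ask=101
bid=105 ask=-
bid=105 ask=-
bid=- ask=-
bid=99 ask=-
bid=- ask=98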